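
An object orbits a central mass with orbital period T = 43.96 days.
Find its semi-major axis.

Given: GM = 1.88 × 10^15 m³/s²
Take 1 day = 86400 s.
T = 43.96 days = 3.79814 × 10^6 s
GM = 1.88 × 10^15 m³/s²
Kepler's third law: a³ = GM T² / (4π²)
T² = 1.44259 × 10^13 s²
a³ = (1.88 × 10^15) × (1.44259 × 10^13) / (4π²) = 6.86975 × 10^26 m³
a = (a³)^(1/3) = 8.82362 × 10^8 m ≈ 882.4 Mm

Final answer: 882.4 Mm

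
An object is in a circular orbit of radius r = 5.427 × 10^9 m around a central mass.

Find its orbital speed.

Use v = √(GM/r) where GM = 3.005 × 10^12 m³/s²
r = 5.427 × 10^9 m
GM = 3.005 × 10^12 m³/s²
GM/r = (3.005 × 10^12) / (5.427 × 10^9) = 553.713 m²/s²
v = √(GM/r) = 23.5311 m/s ≈ 23.53 m/s

Final answer: 23.53 m/s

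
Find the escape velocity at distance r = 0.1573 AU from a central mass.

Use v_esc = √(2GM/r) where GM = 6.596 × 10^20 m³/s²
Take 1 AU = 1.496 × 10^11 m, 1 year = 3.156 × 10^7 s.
r = 0.1573 AU = 2.35321 × 10^10 m
GM = 6.596 × 10^20 m³/s²
2GM/r = 2 × (6.596 × 10^20) / (2.35321 × 10^10) = 5.60596 × 10^10 m²/s²
v_esc = √(2GM/r) = 236769 m/s ≈ 49.95 AU/year

Final answer: 49.95 AU/year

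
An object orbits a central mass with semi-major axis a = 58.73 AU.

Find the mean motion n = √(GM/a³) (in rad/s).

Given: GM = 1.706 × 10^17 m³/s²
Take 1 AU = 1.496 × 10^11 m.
a = 58.73 AU = 8.78601 × 10^12 m
GM = 1.706 × 10^17 m³/s²
a³ = 6.78227 × 10^38 m³
GM/a³ = (1.706 × 10^17) / (6.78227 × 10^38) = 2.51538 × 10^-22 s⁻²
n = √(GM/a³) = 1.586 × 10^-11 rad/s ≈ 1.586 × 10^-11 rad/s

Final answer: n = 1.586 × 10^-11 rad/s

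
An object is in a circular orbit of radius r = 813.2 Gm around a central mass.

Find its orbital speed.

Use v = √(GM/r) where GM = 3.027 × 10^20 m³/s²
r = 813.2 Gm = 8.132 × 10^11 m
GM = 3.027 × 10^20 m³/s²
GM/r = (3.027 × 10^20) / (8.132 × 10^11) = 3.72233 × 10^8 m²/s²
v = √(GM/r) = 19293.3 m/s ≈ 19.29 km/s

Final answer: 19.29 km/s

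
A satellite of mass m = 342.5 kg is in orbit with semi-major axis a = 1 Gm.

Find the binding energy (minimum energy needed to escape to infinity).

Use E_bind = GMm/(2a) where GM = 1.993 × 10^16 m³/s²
a = 1 Gm = 1 × 10^9 m
GM = 1.993 × 10^16 m³/s²
m = 342.5 kg
GMm = 1.993 × 10^16 × 342.5 = 6.82602 × 10^18 m³·kg/s²
2a = 2 × 10^9 m
E_bind = GMm/(2a) = 3.41301 × 10^9 J ≈ 3.413 GJ

Final answer: 3.413 GJ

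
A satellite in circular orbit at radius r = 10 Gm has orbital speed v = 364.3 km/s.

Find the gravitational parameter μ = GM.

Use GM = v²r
r = 10 Gm = 1 × 10^10 m
v = 364.3 km/s = 364300 m/s
v² = 1.32714 × 10^11 m²/s²
GM = v²r = 1.32714 × 10^11 × 1 × 10^10 = 1.32714 × 10^21 m³/s²
GM ≈ 1.327 × 10^21 m³/s²

Final answer: GM = 1.327 × 10^21 m³/s²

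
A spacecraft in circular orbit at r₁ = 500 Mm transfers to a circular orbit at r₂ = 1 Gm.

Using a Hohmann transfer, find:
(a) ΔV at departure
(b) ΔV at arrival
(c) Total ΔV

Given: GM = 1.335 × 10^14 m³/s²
r₁ = 500 Mm = 5 × 10^8 m
r₂ = 1 Gm = 1 × 10^9 m
GM = 1.335 × 10^14 m³/s²
Transfer ellipse: a_t = (r₁ + r₂)/2 = 7.5 × 10^8 m
Circular speed at r₁: v₁ = √(GM/r₁) = 516.72 m/s
Transfer speed at r₁ (periapsis): v₁ₜ = √(GM(2/r₁ − 1/a_t)) = 596.657 m/s
(a) ΔV₁ = v₁ₜ − v₁ = 79.9369 m/s ≈ 79.94 m/s
Circular speed at r₂: v₂ = √(GM/r₂) = 365.377 m/s
Transfer speed at r₂ (apoapsis): v₂ₜ = √(GM(2/r₂ − 1/a_t)) = 298.329 m/s
(b) ΔV₂ = v₂ − v₂ₜ = 67.0478 m/s ≈ 67.05 m/s
(c) ΔV_total = ΔV₁ + ΔV₂ = 146.985 m/s ≈ 147 m/s

Final answer:
(a) ΔV₁ = 79.94 m/s
(b) ΔV₂ = 67.05 m/s
(c) ΔV_total = 147 m/s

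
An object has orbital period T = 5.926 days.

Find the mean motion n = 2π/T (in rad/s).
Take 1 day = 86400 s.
T = 5.926 days = 512006 s
n = 2π / 512006 s = 1.22717 × 10^-5 rad/s ≈ 1.227 × 10^-5 rad/s

Final answer: n = 1.227 × 10^-5 rad/s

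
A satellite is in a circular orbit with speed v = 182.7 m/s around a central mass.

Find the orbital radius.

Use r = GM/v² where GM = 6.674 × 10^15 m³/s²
v = 182.7 m/s
GM = 6.674 × 10^15 m³/s²
v² = 33379.3 m²/s²
r = GM/v² = (6.674 × 10^15) / 33379.3 = 1.99944 × 10^11 m ≈ 199.9 Gm

Final answer: 199.9 Gm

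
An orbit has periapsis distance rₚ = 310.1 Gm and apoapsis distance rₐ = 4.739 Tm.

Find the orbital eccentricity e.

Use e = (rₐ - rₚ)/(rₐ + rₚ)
rₚ = 310.1 Gm = 3.101 × 10^11 m
rₐ = 4.739 Tm = 4.739 × 10^12 m
rₐ − rₚ = 4.4289 × 10^12 m
rₐ + rₚ = 5.0491 × 10^12 m
e = (rₐ − rₚ)/(rₐ + rₚ) = 0.877166

Final answer: e = 0.8772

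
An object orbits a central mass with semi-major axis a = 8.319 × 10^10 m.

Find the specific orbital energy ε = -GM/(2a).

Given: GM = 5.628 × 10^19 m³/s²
a = 8.319 × 10^10 m
GM = 5.628 × 10^19 m³/s²
2a = 1.6638 × 10^11 m
ε = −GM/(2a) = -3.38262 × 10^8 J/kg ≈ -338.3 MJ/kg

Final answer: -338.3 MJ/kg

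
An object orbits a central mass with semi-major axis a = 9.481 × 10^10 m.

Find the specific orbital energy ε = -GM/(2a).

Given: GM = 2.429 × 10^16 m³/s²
a = 9.481 × 10^10 m
GM = 2.429 × 10^16 m³/s²
2a = 1.8962 × 10^11 m
ε = −GM/(2a) = -128098 J/kg ≈ -128.1 kJ/kg

Final answer: -128.1 kJ/kg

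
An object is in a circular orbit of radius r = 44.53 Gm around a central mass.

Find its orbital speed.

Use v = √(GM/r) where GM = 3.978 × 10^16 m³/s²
r = 44.53 Gm = 4.453 × 10^10 m
GM = 3.978 × 10^16 m³/s²
GM/r = (3.978 × 10^16) / (4.453 × 10^10) = 893330 m²/s²
v = √(GM/r) = 945.162 m/s ≈ 945.2 m/s

Final answer: 945.2 m/s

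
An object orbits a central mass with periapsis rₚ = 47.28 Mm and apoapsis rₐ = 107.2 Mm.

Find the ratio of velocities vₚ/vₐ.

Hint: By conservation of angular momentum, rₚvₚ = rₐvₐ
rₚ = 47.28 Mm = 4.728 × 10^7 m
rₐ = 107.2 Mm = 1.072 × 10^8 m
rₚvₚ = rₐvₐ  ⇒  vₚ/vₐ = rₐ/rₚ
vₚ/vₐ = (1.072 × 10^8) / (4.728 × 10^7) = 2.26734

Final answer: vₚ/vₐ = 2.267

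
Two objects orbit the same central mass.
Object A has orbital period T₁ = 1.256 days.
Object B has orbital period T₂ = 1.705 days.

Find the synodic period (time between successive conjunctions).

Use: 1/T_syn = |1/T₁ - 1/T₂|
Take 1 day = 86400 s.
T₁ = 1.256 days = 108518 s
T₂ = 1.705 days = 147312 s
1/T₁ = 9.21503 × 10^-6 s⁻¹
1/T₂ = 6.78831 × 10^-6 s⁻¹
|1/T₁ − 1/T₂| = 2.42671 × 10^-6 s⁻¹
T_syn = 1 / |1/T₁ − 1/T₂| = 412080 s ≈ 4.769 days

Final answer: T_syn = 4.769 days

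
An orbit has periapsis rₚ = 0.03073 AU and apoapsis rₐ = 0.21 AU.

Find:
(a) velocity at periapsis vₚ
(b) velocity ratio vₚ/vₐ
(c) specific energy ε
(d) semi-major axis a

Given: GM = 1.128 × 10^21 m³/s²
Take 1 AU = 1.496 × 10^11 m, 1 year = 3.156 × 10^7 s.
rₚ = 0.03073 AU = 4.59721 × 10^9 m
rₐ = 0.21 AU = 3.1416 × 10^10 m
GM = 1.128 × 10^21 m³/s²
a = (rₚ + rₐ)/2 = 1.80066 × 10^10 m
e = (rₐ − rₚ)/(rₐ + rₚ) = (2.68188 × 10^10) / (3.60132 × 10^10) = 0.744693
(a) vₚ² = GM (2/rₚ − 1/a) = 1.128 × 10^21 × (4.35047 × 10^-10 − 5.55352 × 10^-11) = 4.28089 × 10^11 m²/s²;  vₚ = 654285 m/s ≈ 138 AU/year
(b) vₚ/vₐ = rₐ/rₚ (angular momentum) = (3.1416 × 10^10) / (4.59721 × 10^9) = 6.83371 ≈ 6.834
(c) 2a = 3.60132 × 10^10 m;  ε = −GM/(2a) = -3.13218 × 10^10 J/kg ≈ -31.32 GJ/kg
(d) a = 1.80066 × 10^10 m ≈ 0.1204 AU

Final answer:
(a) velocity at periapsis vₚ = 138 AU/year
(b) velocity ratio vₚ/vₐ = 6.834
(c) specific energy ε = -31.32 GJ/kg
(d) semi-major axis a = 0.1204 AU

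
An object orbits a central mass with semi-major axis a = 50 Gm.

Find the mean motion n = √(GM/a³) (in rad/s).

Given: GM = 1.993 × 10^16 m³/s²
a = 50 Gm = 5 × 10^10 m
GM = 1.993 × 10^16 m³/s²
a³ = 1.25 × 10^32 m³
GM/a³ = (1.993 × 10^16) / (1.25 × 10^32) = 1.5944 × 10^-16 s⁻²
n = √(GM/a³) = 1.2627 × 10^-8 rad/s ≈ 1.263 × 10^-8 rad/s

Final answer: n = 1.263 × 10^-8 rad/s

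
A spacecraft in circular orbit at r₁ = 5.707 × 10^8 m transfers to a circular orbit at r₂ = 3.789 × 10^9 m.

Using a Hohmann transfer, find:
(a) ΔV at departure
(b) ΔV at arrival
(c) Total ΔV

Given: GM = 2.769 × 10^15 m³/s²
r₁ = 5.707 × 10^8 m
r₂ = 3.789 × 10^9 m
GM = 2.769 × 10^15 m³/s²
Transfer ellipse: a_t = (r₁ + r₂)/2 = 2.17985 × 10^9 m
Circular speed at r₁: v₁ = √(GM/r₁) = 2202.71 m/s
Transfer speed at r₁ (periapsis): v₁ₜ = √(GM(2/r₁ − 1/a_t)) = 2904.07 m/s
(a) ΔV₁ = v₁ₜ − v₁ = 701.355 m/s ≈ 701.4 m/s
Circular speed at r₂: v₂ = √(GM/r₂) = 854.868 m/s
Transfer speed at r₂ (apoapsis): v₂ₜ = √(GM(2/r₂ − 1/a_t)) = 437.411 m/s
(b) ΔV₂ = v₂ − v₂ₜ = 417.457 m/s ≈ 417.5 m/s
(c) ΔV_total = ΔV₁ + ΔV₂ = 1118.81 m/s ≈ 1.119 km/s

Final answer:
(a) ΔV₁ = 701.4 m/s
(b) ΔV₂ = 417.5 m/s
(c) ΔV_total = 1.119 km/s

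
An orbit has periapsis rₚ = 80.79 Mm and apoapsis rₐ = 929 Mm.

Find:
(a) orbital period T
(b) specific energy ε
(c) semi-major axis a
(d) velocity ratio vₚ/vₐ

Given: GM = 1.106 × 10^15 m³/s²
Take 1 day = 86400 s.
rₚ = 80.79 Mm = 8.079 × 10^7 m
rₐ = 929 Mm = 9.29 × 10^8 m
GM = 1.106 × 10^15 m³/s²
a = (rₚ + rₐ)/2 = 5.04895 × 10^8 m
e = (rₐ − rₚ)/(rₐ + rₚ) = (8.4821 × 10^8) / (1.00979 × 10^9) = 0.839987
(a) a³ = 1.28707 × 10^26 m³;  T = 2π √(a³/GM) = 2π × 341133 s = 2.1434 × 10^6 s ≈ 24.81 days
(b) 2a = 1.00979 × 10^9 m;  ε = −GM/(2a) = -1.09528 × 10^6 J/kg ≈ -1.095 MJ/kg
(c) a = 5.04895 × 10^8 m ≈ 504.9 Mm
(d) vₚ/vₐ = rₐ/rₚ (angular momentum) = (9.29 × 10^8) / (8.079 × 10^7) = 11.4989 ≈ 11.5

Final answer:
(a) orbital period T = 24.81 days
(b) specific energy ε = -1.095 MJ/kg
(c) semi-major axis a = 504.9 Mm
(d) velocity ratio vₚ/vₐ = 11.5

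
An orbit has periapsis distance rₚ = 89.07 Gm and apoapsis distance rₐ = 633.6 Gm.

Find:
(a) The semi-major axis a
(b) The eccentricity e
rₚ = 89.07 Gm = 8.907 × 10^10 m
rₐ = 633.6 Gm = 6.336 × 10^11 m
(a) a = (rₚ + rₐ)/2 = 3.61335 × 10^11 m ≈ 361.3 Gm
(b) e = (rₐ − rₚ)/(rₐ + rₚ) = (5.4453 × 10^11) / (7.2267 × 10^11) = 0.753497

Final answer:
(a) a = 361.3 Gm
(b) e = 0.7535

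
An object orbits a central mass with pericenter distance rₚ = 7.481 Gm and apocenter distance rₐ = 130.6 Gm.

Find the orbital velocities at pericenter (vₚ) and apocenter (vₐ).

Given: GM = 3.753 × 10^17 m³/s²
rₚ = 7.481 Gm = 7.481 × 10^9 m
rₐ = 130.6 Gm = 1.306 × 10^11 m
GM = 3.753 × 10^17 m³/s²
a = (rₚ + rₐ)/2 = 6.90405 × 10^10 m
Vis-viva: v² = GM (2/r − 1/a)
vₚ² = 3.753 × 10^17 × (2.67344 × 10^-10 − 1.44843 × 10^-11) = 9.48982 × 10^7 m²/s²
vₚ = 9741.57 m/s ≈ 9.742 km/s
vₐ² = 3.753 × 10^17 × (1.53139 × 10^-11 − 1.44843 × 10^-11) = 311380 m²/s²
vₐ = 558.015 m/s ≈ 558 m/s

Final answer: vₚ = 9.742 km/s, vₐ = 558 m/s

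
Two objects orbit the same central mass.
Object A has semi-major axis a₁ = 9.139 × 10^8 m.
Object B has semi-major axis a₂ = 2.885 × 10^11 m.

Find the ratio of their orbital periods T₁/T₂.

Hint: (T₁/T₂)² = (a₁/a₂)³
a₁ = 9.139 × 10^8 m
a₂ = 2.885 × 10^11 m
a₁/a₂ = 0.00316776
T₁/T₂ = (a₁/a₂)^(3/2) = (0.00316776)^1.5 = 0.000178291

Final answer: T₁/T₂ = 0.0001783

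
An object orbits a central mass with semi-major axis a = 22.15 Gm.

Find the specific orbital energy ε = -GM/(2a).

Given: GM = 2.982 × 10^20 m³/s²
a = 22.15 Gm = 2.215 × 10^10 m
GM = 2.982 × 10^20 m³/s²
2a = 4.43 × 10^10 m
ε = −GM/(2a) = -6.73138 × 10^9 J/kg ≈ -6.731 GJ/kg

Final answer: -6.731 GJ/kg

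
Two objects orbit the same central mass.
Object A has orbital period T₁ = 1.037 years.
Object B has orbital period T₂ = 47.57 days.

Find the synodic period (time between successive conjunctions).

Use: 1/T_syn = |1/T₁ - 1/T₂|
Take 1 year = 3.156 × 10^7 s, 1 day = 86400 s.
T₁ = 1.037 years = 3.27277 × 10^7 s
T₂ = 47.57 days = 4.11005 × 10^6 s
1/T₁ = 3.05551 × 10^-8 s⁻¹
1/T₂ = 2.43306 × 10^-7 s⁻¹
|1/T₁ − 1/T₂| = 2.12751 × 10^-7 s⁻¹
T_syn = 1 / |1/T₁ − 1/T₂| = 4.70033 × 10^6 s ≈ 54.4 days

Final answer: T_syn = 54.4 days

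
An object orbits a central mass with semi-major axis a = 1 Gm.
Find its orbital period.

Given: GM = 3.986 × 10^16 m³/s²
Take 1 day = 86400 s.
a = 1 Gm = 1 × 10^9 m
GM = 3.986 × 10^16 m³/s²
a³ = 1 × 10^27 m³
T = 2π √(a³/GM) = 2π √((1 × 10^27) / (3.986 × 10^16)) = 2π × 158391 s
T = 995202 s ≈ 11.52 days

Final answer: 11.52 days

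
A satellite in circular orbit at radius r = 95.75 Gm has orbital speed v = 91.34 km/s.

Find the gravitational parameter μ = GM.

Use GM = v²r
r = 95.75 Gm = 9.575 × 10^10 m
v = 91.34 km/s = 91340 m/s
v² = 8.343 × 10^9 m²/s²
GM = v²r = 8.343 × 10^9 × 9.575 × 10^10 = 7.98842 × 10^20 m³/s²
GM ≈ 7.988 × 10^20 m³/s²

Final answer: GM = 7.988 × 10^20 m³/s²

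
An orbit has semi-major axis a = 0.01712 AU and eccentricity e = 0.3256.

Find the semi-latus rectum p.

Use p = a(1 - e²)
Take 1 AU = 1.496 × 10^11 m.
a = 0.01712 AU = 2.56115 × 10^9 m
e = 0.3256,  e² = 0.106015,  1 − e² = 0.893985
p = a(1 − e²) = 2.56115 × 10^9 m × 0.893985 = 2.28963 × 10^9 m ≈ 0.01531 AU

Final answer: p = 0.01531 AU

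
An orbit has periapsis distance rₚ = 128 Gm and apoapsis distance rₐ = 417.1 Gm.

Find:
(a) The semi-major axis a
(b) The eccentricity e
rₚ = 128 Gm = 1.28 × 10^11 m
rₐ = 417.1 Gm = 4.171 × 10^11 m
(a) a = (rₚ + rₐ)/2 = 2.7255 × 10^11 m ≈ 272.6 Gm
(b) e = (rₐ − rₚ)/(rₐ + rₚ) = (2.891 × 10^11) / (5.451 × 10^11) = 0.530361

Final answer:
(a) a = 272.6 Gm
(b) e = 0.5304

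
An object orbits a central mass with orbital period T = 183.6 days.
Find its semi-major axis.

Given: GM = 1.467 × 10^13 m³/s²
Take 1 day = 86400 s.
T = 183.6 days = 1.5863 × 10^7 s
GM = 1.467 × 10^13 m³/s²
Kepler's third law: a³ = GM T² / (4π²)
T² = 2.51636 × 10^14 s²
a³ = (1.467 × 10^13) × (2.51636 × 10^14) / (4π²) = 9.35068 × 10^25 m³
a = (a³)^(1/3) = 4.53887 × 10^8 m ≈ 453.9 Mm

Final answer: 453.9 Mm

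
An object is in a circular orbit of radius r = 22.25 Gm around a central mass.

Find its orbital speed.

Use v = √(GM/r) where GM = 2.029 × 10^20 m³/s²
r = 22.25 Gm = 2.225 × 10^10 m
GM = 2.029 × 10^20 m³/s²
GM/r = (2.029 × 10^20) / (2.225 × 10^10) = 9.1191 × 10^9 m²/s²
v = √(GM/r) = 95494 m/s ≈ 95.49 km/s

Final answer: 95.49 km/s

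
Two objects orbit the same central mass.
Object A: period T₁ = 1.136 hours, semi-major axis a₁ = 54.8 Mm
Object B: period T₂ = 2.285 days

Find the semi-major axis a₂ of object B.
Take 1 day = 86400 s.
T₁ = 1.136 hours = 4089.6 s
T₂ = 2.285 days = 197424 s
a₁ = 54.8 Mm = 5.48 × 10^7 m
Kepler's third law: (T₂/T₁)² = (a₂/a₁)³  ⇒  a₂ = a₁ (T₂/T₁)^(2/3)
T₂/T₁ = 48.2746
(T₂/T₁)^(2/3) = 13.258
a₂ = 5.48 × 10^7 m × 13.258 = 7.26541 × 10^8 m ≈ 726.5 Mm

Final answer: a₂ = 726.5 Mm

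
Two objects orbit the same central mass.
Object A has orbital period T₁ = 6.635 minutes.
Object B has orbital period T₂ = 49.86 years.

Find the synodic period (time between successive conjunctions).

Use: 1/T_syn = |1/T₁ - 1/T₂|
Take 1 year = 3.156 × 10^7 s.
T₁ = 6.635 minutes = 398.1 s
T₂ = 49.86 years = 1.57358 × 10^9 s
1/T₁ = 0.00251193 s⁻¹
1/T₂ = 6.35493 × 10^-10 s⁻¹
|1/T₁ − 1/T₂| = 0.00251193 s⁻¹
T_syn = 1 / |1/T₁ − 1/T₂| = 398.1 s ≈ 6.635 minutes

Final answer: T_syn = 6.635 minutes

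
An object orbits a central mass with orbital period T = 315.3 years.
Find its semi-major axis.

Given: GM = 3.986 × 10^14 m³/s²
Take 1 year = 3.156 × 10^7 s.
T = 315.3 years = 9.95087 × 10^9 s
GM = 3.986 × 10^14 m³/s²
Kepler's third law: a³ = GM T² / (4π²)
T² = 9.90198 × 10^19 s²
a³ = (3.986 × 10^14) × (9.90198 × 10^19) / (4π²) = 9.99769 × 10^32 m³
a = (a³)^(1/3) = 9.99923 × 10^10 m ≈ 99.99 Gm

Final answer: 99.99 Gm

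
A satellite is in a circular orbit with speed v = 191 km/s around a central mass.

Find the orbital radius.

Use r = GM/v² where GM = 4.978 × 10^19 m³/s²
v = 191 km/s = 191000 m/s
GM = 4.978 × 10^19 m³/s²
v² = 3.6481 × 10^10 m²/s²
r = GM/v² = (4.978 × 10^19) / (3.6481 × 10^10) = 1.36455 × 10^9 m ≈ 1.365 Gm

Final answer: 1.365 Gm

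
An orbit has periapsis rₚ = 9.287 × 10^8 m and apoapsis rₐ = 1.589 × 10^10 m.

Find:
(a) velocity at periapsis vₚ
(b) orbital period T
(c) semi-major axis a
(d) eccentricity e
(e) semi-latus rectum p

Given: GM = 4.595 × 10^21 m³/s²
rₚ = 9.287 × 10^8 m
rₐ = 1.589 × 10^10 m
GM = 4.595 × 10^21 m³/s²
a = (rₚ + rₐ)/2 = 8.40935 × 10^9 m
e = (rₐ − rₚ)/(rₐ + rₚ) = (1.49613 × 10^10) / (1.68187 × 10^10) = 0.889563
(a) vₚ² = GM (2/rₚ − 1/a) = 4.595 × 10^21 × (2.15355 × 10^-9 − 1.18915 × 10^-10) = 9.34914 × 10^12 m²/s²;  vₚ = 3.05764 × 10^6 m/s ≈ 3058 km/s
(b) a³ = 5.94685 × 10^29 m³;  T = 2π √(a³/GM) = 2π × 11376.3 s = 71479.4 s ≈ 19.86 hours
(c) a = 8.40935 × 10^9 m ≈ 8.409 × 10^9 m
(d) e = 0.889563 ≈ 0.8896
(e) 1 − e² = 0.208677;  p = a(1 − e²) = 8.40935 × 10^9 × 0.208677 = 1.75484 × 10^9 m ≈ 1.755 × 10^9 m

Final answer:
(a) velocity at periapsis vₚ = 3058 km/s
(b) orbital period T = 19.86 hours
(c) semi-major axis a = 8.409 × 10^9 m
(d) eccentricity e = 0.8896
(e) semi-latus rectum p = 1.755 × 10^9 m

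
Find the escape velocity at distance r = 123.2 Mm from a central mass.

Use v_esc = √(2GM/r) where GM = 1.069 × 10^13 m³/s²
r = 123.2 Mm = 1.232 × 10^8 m
GM = 1.069 × 10^13 m³/s²
2GM/r = 2 × (1.069 × 10^13) / (1.232 × 10^8) = 173539 m²/s²
v_esc = √(2GM/r) = 416.58 m/s ≈ 416.6 m/s

Final answer: 416.6 m/s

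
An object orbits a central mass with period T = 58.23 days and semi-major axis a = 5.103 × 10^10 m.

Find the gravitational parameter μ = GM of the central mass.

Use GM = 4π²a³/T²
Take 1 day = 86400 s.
T = 58.23 days = 5.03107 × 10^6 s
a = 5.103 × 10^10 m
a³ = 1.32885 × 10^32 m³
T² = 2.53117 × 10^13 s²
GM = 4π² × (1.32885 × 10^32) / (2.53117 × 10^13) = 2.0726 × 10^20 m³/s²
GM ≈ 2.073 × 10^20 m³/s²

Final answer: GM = 2.073 × 10^20 m³/s²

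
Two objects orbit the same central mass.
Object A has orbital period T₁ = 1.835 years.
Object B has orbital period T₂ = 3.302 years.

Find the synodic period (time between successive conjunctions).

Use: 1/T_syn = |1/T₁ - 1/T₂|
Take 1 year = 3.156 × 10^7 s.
T₁ = 1.835 years = 5.79126 × 10^7 s
T₂ = 3.302 years = 1.04211 × 10^8 s
1/T₁ = 1.72674 × 10^-8 s⁻¹
1/T₂ = 9.5959 × 10^-9 s⁻¹
|1/T₁ − 1/T₂| = 7.67149 × 10^-9 s⁻¹
T_syn = 1 / |1/T₁ − 1/T₂| = 1.30353 × 10^8 s ≈ 4.13 years

Final answer: T_syn = 4.13 years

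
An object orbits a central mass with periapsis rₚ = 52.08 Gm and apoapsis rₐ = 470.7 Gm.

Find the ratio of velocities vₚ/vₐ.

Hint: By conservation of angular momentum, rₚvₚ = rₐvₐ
rₚ = 52.08 Gm = 5.208 × 10^10 m
rₐ = 470.7 Gm = 4.707 × 10^11 m
rₚvₚ = rₐvₐ  ⇒  vₚ/vₐ = rₐ/rₚ
vₚ/vₐ = (4.707 × 10^11) / (5.208 × 10^10) = 9.03802

Final answer: vₚ/vₐ = 9.038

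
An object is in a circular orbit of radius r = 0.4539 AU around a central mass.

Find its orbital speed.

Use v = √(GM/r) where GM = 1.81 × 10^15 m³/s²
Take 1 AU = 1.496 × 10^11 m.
r = 0.4539 AU = 6.79034 × 10^10 m
GM = 1.81 × 10^15 m³/s²
GM/r = (1.81 × 10^15) / (6.79034 × 10^10) = 26655.5 m²/s²
v = √(GM/r) = 163.265 m/s ≈ 163.3 m/s

Final answer: 163.3 m/s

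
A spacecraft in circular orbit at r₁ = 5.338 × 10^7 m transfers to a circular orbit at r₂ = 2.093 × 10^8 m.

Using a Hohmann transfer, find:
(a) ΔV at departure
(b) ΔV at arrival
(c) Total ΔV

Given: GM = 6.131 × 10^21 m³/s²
r₁ = 5.338 × 10^7 m
r₂ = 2.093 × 10^8 m
GM = 6.131 × 10^21 m³/s²
Transfer ellipse: a_t = (r₁ + r₂)/2 = 1.3134 × 10^8 m
Circular speed at r₁: v₁ = √(GM/r₁) = 1.07171 × 10^7 m/s
Transfer speed at r₁ (periapsis): v₁ₜ = √(GM(2/r₁ − 1/a_t)) = 1.35289 × 10^7 m/s
(a) ΔV₁ = v₁ₜ − v₁ = 2.81182 × 10^6 m/s ≈ 2812 km/s
Circular speed at r₂: v₂ = √(GM/r₂) = 5.41229 × 10^6 m/s
Transfer speed at r₂ (apoapsis): v₂ₜ = √(GM(2/r₂ − 1/a_t)) = 3.45042 × 10^6 m/s
(b) ΔV₂ = v₂ − v₂ₜ = 1.96187 × 10^6 m/s ≈ 1962 km/s
(c) ΔV_total = ΔV₁ + ΔV₂ = 4.77369 × 10^6 m/s ≈ 4774 km/s

Final answer:
(a) ΔV₁ = 2812 km/s
(b) ΔV₂ = 1962 km/s
(c) ΔV_total = 4774 km/s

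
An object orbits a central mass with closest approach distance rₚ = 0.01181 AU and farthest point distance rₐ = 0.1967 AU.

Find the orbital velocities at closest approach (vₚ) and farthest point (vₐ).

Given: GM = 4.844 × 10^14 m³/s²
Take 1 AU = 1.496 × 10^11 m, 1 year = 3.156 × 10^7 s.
rₚ = 0.01181 AU = 1.76678 × 10^9 m
rₐ = 0.1967 AU = 2.94263 × 10^10 m
GM = 4.844 × 10^14 m³/s²
a = (rₚ + rₐ)/2 = 1.55965 × 10^10 m
Vis-viva: v² = GM (2/r − 1/a)
vₚ² = 4.844 × 10^14 × (1.13201 × 10^-9 − 6.41168 × 10^-11) = 517285 m²/s²
vₚ = 719.225 m/s ≈ 0.1517 AU/year
vₐ² = 4.844 × 10^14 × (6.79664 × 10^-11 − 6.41168 × 10^-11) = 1864.75 m²/s²
vₐ = 43.1828 m/s ≈ 43.18 m/s

Final answer: vₚ = 0.1517 AU/year, vₐ = 43.18 m/s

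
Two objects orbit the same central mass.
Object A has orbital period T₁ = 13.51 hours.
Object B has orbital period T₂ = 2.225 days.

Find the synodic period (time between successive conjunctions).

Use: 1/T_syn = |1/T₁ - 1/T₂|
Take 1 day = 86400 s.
T₁ = 13.51 hours = 48636 s
T₂ = 2.225 days = 192240 s
1/T₁ = 2.05609 × 10^-5 s⁻¹
1/T₂ = 5.20183 × 10^-6 s⁻¹
|1/T₁ − 1/T₂| = 1.53591 × 10^-5 s⁻¹
T_syn = 1 / |1/T₁ − 1/T₂| = 65108.1 s ≈ 18.09 hours

Final answer: T_syn = 18.09 hours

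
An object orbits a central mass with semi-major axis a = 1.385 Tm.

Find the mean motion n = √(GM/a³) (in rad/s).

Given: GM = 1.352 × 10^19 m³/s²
a = 1.385 Tm = 1.385 × 10^12 m
GM = 1.352 × 10^19 m³/s²
a³ = 2.65674 × 10^36 m³
GM/a³ = (1.352 × 10^19) / (2.65674 × 10^36) = 5.08894 × 10^-18 s⁻²
n = √(GM/a³) = 2.25587 × 10^-9 rad/s ≈ 2.256 × 10^-9 rad/s

Final answer: n = 2.256 × 10^-9 rad/s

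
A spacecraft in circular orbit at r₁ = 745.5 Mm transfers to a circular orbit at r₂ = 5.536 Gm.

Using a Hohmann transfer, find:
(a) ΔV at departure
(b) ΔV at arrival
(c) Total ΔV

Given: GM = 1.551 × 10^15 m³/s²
r₁ = 745.5 Mm = 7.455 × 10^8 m
r₂ = 5.536 Gm = 5.536 × 10^9 m
GM = 1.551 × 10^15 m³/s²
Transfer ellipse: a_t = (r₁ + r₂)/2 = 3.14075 × 10^9 m
Circular speed at r₁: v₁ = √(GM/r₁) = 1442.39 m/s
Transfer speed at r₁ (periapsis): v₁ₜ = √(GM(2/r₁ − 1/a_t)) = 1914.98 m/s
(a) ΔV₁ = v₁ₜ − v₁ = 472.589 m/s ≈ 472.6 m/s
Circular speed at r₂: v₂ = √(GM/r₂) = 529.307 m/s
Transfer speed at r₂ (apoapsis): v₂ₜ = √(GM(2/r₂ − 1/a_t)) = 257.878 m/s
(b) ΔV₂ = v₂ − v₂ₜ = 271.429 m/s ≈ 271.4 m/s
(c) ΔV_total = ΔV₁ + ΔV₂ = 744.017 m/s ≈ 744 m/s

Final answer:
(a) ΔV₁ = 472.6 m/s
(b) ΔV₂ = 271.4 m/s
(c) ΔV_total = 744 m/s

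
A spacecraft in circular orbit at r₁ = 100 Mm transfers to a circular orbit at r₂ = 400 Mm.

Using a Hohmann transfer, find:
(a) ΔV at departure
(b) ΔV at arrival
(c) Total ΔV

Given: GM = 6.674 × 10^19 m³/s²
r₁ = 100 Mm = 1 × 10^8 m
r₂ = 400 Mm = 4 × 10^8 m
GM = 6.674 × 10^19 m³/s²
Transfer ellipse: a_t = (r₁ + r₂)/2 = 2.5 × 10^8 m
Circular speed at r₁: v₁ = √(GM/r₁) = 816946 m/s
Transfer speed at r₁ (periapsis): v₁ₜ = √(GM(2/r₁ − 1/a_t)) = 1.03336 × 10^6 m/s
(a) ΔV₁ = v₁ₜ − v₁ = 216418 m/s ≈ 216.4 km/s
Circular speed at r₂: v₂ = √(GM/r₂) = 408473 m/s
Transfer speed at r₂ (apoapsis): v₂ₜ = √(GM(2/r₂ − 1/a_t)) = 258341 m/s
(b) ΔV₂ = v₂ − v₂ₜ = 150132 m/s ≈ 150.1 km/s
(c) ΔV_total = ΔV₁ + ΔV₂ = 366550 m/s ≈ 366.5 km/s

Final answer:
(a) ΔV₁ = 216.4 km/s
(b) ΔV₂ = 150.1 km/s
(c) ΔV_total = 366.5 km/s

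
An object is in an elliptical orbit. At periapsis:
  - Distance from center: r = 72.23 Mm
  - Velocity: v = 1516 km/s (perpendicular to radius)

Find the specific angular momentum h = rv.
r = 72.23 Mm = 7.223 × 10^7 m
v = 1516 km/s = 1.516 × 10^6 m/s
h = rv = 7.223 × 10^7 × 1.516 × 10^6 = 1.09501 × 10^14 m²/s ≈ 1.095 × 10^14 m²/s

Final answer: h = 1.095 × 10^14 m²/s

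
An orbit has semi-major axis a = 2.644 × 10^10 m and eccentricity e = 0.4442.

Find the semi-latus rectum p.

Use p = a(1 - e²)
a = 2.644 × 10^10 m
e = 0.4442,  e² = 0.197314,  1 − e² = 0.802686
p = a(1 − e²) = 2.644 × 10^10 m × 0.802686 = 2.1223 × 10^10 m ≈ 2.122 × 10^10 m

Final answer: p = 2.122 × 10^10 m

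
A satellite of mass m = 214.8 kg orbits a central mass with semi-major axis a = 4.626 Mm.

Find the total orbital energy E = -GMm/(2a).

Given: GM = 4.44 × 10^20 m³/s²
a = 4.626 Mm = 4.626 × 10^6 m
GM = 4.44 × 10^20 m³/s²
2a = 9.252 × 10^6 m
GMm = 4.44 × 10^20 × 214.8 = 9.53712 × 10^22 m³·kg/s²
E = −GMm/(2a) = -1.03082 × 10^16 J ≈ -10.31 PJ

Final answer: -10.31 PJ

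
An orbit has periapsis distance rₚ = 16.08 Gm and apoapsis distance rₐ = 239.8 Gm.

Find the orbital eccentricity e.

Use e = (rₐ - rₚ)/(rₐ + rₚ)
rₚ = 16.08 Gm = 1.608 × 10^10 m
rₐ = 239.8 Gm = 2.398 × 10^11 m
rₐ − rₚ = 2.2372 × 10^11 m
rₐ + rₚ = 2.5588 × 10^11 m
e = (rₐ − rₚ)/(rₐ + rₚ) = 0.874316

Final answer: e = 0.8743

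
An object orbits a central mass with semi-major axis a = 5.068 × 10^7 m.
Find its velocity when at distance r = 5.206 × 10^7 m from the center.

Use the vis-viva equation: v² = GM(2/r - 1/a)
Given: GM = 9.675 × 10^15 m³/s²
a = 5.068 × 10^7 m
r = 5.206 × 10^7 m
GM = 9.675 × 10^15 m³/s²
2/r − 1/a = 3.84172 × 10^-8 − 1.97316 × 10^-8 = 1.86856 × 10^-8 m⁻¹
v² = GM (2/r − 1/a) = 1.80783 × 10^8 m²/s²
v = 13445.5 m/s ≈ 13.45 km/s

Final answer: 13.45 km/s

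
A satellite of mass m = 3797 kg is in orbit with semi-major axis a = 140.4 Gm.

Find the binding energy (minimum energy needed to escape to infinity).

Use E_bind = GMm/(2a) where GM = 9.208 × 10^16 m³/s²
a = 140.4 Gm = 1.404 × 10^11 m
GM = 9.208 × 10^16 m³/s²
m = 3797 kg
GMm = 9.208 × 10^16 × 3797 = 3.49628 × 10^20 m³·kg/s²
2a = 2.808 × 10^11 m
E_bind = GMm/(2a) = 1.24511 × 10^9 J ≈ 1.245 GJ

Final answer: 1.245 GJ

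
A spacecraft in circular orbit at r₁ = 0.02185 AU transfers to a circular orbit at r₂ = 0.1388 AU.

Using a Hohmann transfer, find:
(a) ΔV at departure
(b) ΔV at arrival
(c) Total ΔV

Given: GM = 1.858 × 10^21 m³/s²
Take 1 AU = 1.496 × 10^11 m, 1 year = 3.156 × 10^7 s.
r₁ = 0.02185 AU = 3.26876 × 10^9 m
r₂ = 0.1388 AU = 2.07645 × 10^10 m
GM = 1.858 × 10^21 m³/s²
Transfer ellipse: a_t = (r₁ + r₂)/2 = 1.20166 × 10^10 m
Circular speed at r₁: v₁ = √(GM/r₁) = 753931 m/s
Transfer speed at r₁ (periapsis): v₁ₜ = √(GM(2/r₁ − 1/a_t)) = 991062 m/s
(a) ΔV₁ = v₁ₜ − v₁ = 237131 m/s ≈ 50.03 AU/year
Circular speed at r₂: v₂ = √(GM/r₂) = 299132 m/s
Transfer speed at r₂ (apoapsis): v₂ₜ = √(GM(2/r₂ − 1/a_t)) = 156014 m/s
(b) ΔV₂ = v₂ − v₂ₜ = 143118 m/s ≈ 30.19 AU/year
(c) ΔV_total = ΔV₁ + ΔV₂ = 380249 m/s ≈ 80.22 AU/year

Final answer:
(a) ΔV₁ = 50.03 AU/year
(b) ΔV₂ = 30.19 AU/year
(c) ΔV_total = 80.22 AU/year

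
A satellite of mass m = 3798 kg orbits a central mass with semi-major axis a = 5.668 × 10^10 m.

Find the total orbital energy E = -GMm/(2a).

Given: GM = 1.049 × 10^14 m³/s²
a = 5.668 × 10^10 m
GM = 1.049 × 10^14 m³/s²
2a = 1.1336 × 10^11 m
GMm = 1.049 × 10^14 × 3798 = 3.9841 × 10^17 m³·kg/s²
E = −GMm/(2a) = -3.51456 × 10^6 J ≈ -3.515 MJ

Final answer: -3.515 MJ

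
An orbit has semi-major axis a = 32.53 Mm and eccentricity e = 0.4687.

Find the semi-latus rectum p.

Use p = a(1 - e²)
a = 32.53 Mm = 3.253 × 10^7 m
e = 0.4687,  e² = 0.21968,  1 − e² = 0.78032
p = a(1 − e²) = 3.253 × 10^7 m × 0.78032 = 2.53838 × 10^7 m ≈ 25.38 Mm

Final answer: p = 25.38 Mm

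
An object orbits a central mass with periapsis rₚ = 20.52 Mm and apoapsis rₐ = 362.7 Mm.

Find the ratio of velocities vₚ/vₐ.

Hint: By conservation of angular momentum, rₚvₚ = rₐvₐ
rₚ = 20.52 Mm = 2.052 × 10^7 m
rₐ = 362.7 Mm = 3.627 × 10^8 m
rₚvₚ = rₐvₐ  ⇒  vₚ/vₐ = rₐ/rₚ
vₚ/vₐ = (3.627 × 10^8) / (2.052 × 10^7) = 17.6754

Final answer: vₚ/vₐ = 17.68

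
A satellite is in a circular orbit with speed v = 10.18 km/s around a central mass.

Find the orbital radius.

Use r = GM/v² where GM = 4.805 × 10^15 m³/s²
v = 10.18 km/s = 10180 m/s
GM = 4.805 × 10^15 m³/s²
v² = 1.03632 × 10^8 m²/s²
r = GM/v² = (4.805 × 10^15) / (1.03632 × 10^8) = 4.63658 × 10^7 m ≈ 4.637 × 10^7 m

Final answer: 4.637 × 10^7 m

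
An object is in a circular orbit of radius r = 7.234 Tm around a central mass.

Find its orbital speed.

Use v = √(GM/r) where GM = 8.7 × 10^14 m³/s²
r = 7.234 Tm = 7.234 × 10^12 m
GM = 8.7 × 10^14 m³/s²
GM/r = (8.7 × 10^14) / (7.234 × 10^12) = 120.265 m²/s²
v = √(GM/r) = 10.9666 m/s ≈ 10.97 m/s

Final answer: 10.97 m/s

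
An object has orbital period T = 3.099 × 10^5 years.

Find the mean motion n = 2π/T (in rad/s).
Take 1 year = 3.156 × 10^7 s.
T = 3.099 × 10^5 years = 9.78044 × 10^12 s
n = 2π / (9.78044 × 10^12 s) = 6.42423 × 10^-13 rad/s ≈ 6.424 × 10^-13 rad/s

Final answer: n = 6.424 × 10^-13 rad/s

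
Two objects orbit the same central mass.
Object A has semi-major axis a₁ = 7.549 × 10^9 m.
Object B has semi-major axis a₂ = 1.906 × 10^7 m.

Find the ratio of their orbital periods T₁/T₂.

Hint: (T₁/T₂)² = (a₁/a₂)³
a₁ = 7.549 × 10^9 m
a₂ = 1.906 × 10^7 m
a₁/a₂ = 396.065
T₁/T₂ = (a₁/a₂)^(3/2) = (396.065)^1.5 = 7882.24

Final answer: T₁/T₂ = 7882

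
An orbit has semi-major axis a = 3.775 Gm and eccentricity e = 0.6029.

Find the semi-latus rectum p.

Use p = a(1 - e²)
a = 3.775 Gm = 3.775 × 10^9 m
e = 0.6029,  e² = 0.363488,  1 − e² = 0.636512
p = a(1 − e²) = 3.775 × 10^9 m × 0.636512 = 2.40283 × 10^9 m ≈ 2.403 Gm

Final answer: p = 2.403 Gm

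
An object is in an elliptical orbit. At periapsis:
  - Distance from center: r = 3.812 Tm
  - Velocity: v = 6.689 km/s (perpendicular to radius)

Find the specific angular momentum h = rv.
r = 3.812 Tm = 3.812 × 10^12 m
v = 6.689 km/s = 6689 m/s
h = rv = 3.812 × 10^12 × 6689 = 2.54985 × 10^16 m²/s ≈ 2.55 × 10^16 m²/s

Final answer: h = 2.55 × 10^16 m²/s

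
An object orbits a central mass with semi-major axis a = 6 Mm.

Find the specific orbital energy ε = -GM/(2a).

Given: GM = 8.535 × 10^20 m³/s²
a = 6 Mm = 6 × 10^6 m
GM = 8.535 × 10^20 m³/s²
2a = 1.2 × 10^7 m
ε = −GM/(2a) = -7.1125 × 10^13 J/kg ≈ -7.112 × 10^4 GJ/kg

Final answer: -7.112 × 10^4 GJ/kg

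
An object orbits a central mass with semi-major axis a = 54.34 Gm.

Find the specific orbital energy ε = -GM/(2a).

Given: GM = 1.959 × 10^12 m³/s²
a = 54.34 Gm = 5.434 × 10^10 m
GM = 1.959 × 10^12 m³/s²
2a = 1.0868 × 10^11 m
ε = −GM/(2a) = -18.0254 J/kg ≈ -18.03 J/kg

Final answer: -18.03 J/kg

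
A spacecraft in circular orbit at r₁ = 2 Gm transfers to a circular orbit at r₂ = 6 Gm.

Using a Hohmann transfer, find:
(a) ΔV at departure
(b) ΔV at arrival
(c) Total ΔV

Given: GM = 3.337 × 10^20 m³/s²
r₁ = 2 Gm = 2 × 10^9 m
r₂ = 6 Gm = 6 × 10^9 m
GM = 3.337 × 10^20 m³/s²
Transfer ellipse: a_t = (r₁ + r₂)/2 = 4 × 10^9 m
Circular speed at r₁: v₁ = √(GM/r₁) = 408473 m/s
Transfer speed at r₁ (periapsis): v₁ₜ = √(GM(2/r₁ − 1/a_t)) = 500275 m/s
(a) ΔV₁ = v₁ₜ − v₁ = 91802.2 m/s ≈ 91.8 km/s
Circular speed at r₂: v₂ = √(GM/r₂) = 235832 m/s
Transfer speed at r₂ (apoapsis): v₂ₜ = √(GM(2/r₂ − 1/a_t)) = 166758 m/s
(b) ΔV₂ = v₂ − v₂ₜ = 69073.6 m/s ≈ 69.07 km/s
(c) ΔV_total = ΔV₁ + ΔV₂ = 160876 m/s ≈ 160.9 km/s

Final answer:
(a) ΔV₁ = 91.8 km/s
(b) ΔV₂ = 69.07 km/s
(c) ΔV_total = 160.9 km/s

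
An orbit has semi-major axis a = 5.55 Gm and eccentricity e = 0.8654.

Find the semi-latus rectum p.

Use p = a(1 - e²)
a = 5.55 Gm = 5.55 × 10^9 m
e = 0.8654,  e² = 0.748917,  1 − e² = 0.251083
p = a(1 − e²) = 5.55 × 10^9 m × 0.251083 = 1.39351 × 10^9 m ≈ 1.394 Gm

Final answer: p = 1.394 Gm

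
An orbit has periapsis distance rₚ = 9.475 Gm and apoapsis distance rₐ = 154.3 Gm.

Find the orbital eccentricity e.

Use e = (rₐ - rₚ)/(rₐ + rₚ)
rₚ = 9.475 Gm = 9.475 × 10^9 m
rₐ = 154.3 Gm = 1.543 × 10^11 m
rₐ − rₚ = 1.44825 × 10^11 m
rₐ + rₚ = 1.63775 × 10^11 m
e = (rₐ − rₚ)/(rₐ + rₚ) = 0.884292

Final answer: e = 0.8843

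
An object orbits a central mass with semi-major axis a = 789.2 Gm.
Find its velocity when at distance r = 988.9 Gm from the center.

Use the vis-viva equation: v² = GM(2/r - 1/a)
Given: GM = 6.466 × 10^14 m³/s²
a = 789.2 Gm = 7.892 × 10^11 m
r = 988.9 Gm = 9.889 × 10^11 m
GM = 6.466 × 10^14 m³/s²
2/r − 1/a = 2.02245 × 10^-12 − 1.26711 × 10^-12 = 7.55343 × 10^-13 m⁻¹
v² = GM (2/r − 1/a) = 488.405 m²/s²
v = 22.0999 m/s ≈ 22.1 m/s

Final answer: 22.1 m/s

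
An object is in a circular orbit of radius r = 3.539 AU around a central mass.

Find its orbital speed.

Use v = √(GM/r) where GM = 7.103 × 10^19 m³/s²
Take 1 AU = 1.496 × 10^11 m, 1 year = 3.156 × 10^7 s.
r = 3.539 AU = 5.29434 × 10^11 m
GM = 7.103 × 10^19 m³/s²
GM/r = (7.103 × 10^19) / (5.29434 × 10^11) = 1.34162 × 10^8 m²/s²
v = √(GM/r) = 11582.8 m/s ≈ 2.444 AU/year

Final answer: 2.444 AU/year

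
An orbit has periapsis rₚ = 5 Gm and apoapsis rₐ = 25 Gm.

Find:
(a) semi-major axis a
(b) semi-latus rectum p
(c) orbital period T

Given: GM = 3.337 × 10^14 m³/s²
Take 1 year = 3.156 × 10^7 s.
rₚ = 5 Gm = 5 × 10^9 m
rₐ = 25 Gm = 2.5 × 10^10 m
GM = 3.337 × 10^14 m³/s²
a = (rₚ + rₐ)/2 = 1.5 × 10^10 m
e = (rₐ − rₚ)/(rₐ + rₚ) = (2 × 10^10) / (3 × 10^10) = 0.666667
(a) a = 1.5 × 10^10 m ≈ 15 Gm
(b) 1 − e² = 0.555556;  p = a(1 − e²) = 1.5 × 10^10 × 0.555556 = 8.33333 × 10^9 m ≈ 8.333 Gm
(c) a³ = 3.375 × 10^30 m³;  T = 2π √(a³/GM) = 2π × 1.00568 × 10^8 s = 6.31886 × 10^8 s ≈ 20.02 years

Final answer:
(a) semi-major axis a = 15 Gm
(b) semi-latus rectum p = 8.333 Gm
(c) orbital period T = 20.02 years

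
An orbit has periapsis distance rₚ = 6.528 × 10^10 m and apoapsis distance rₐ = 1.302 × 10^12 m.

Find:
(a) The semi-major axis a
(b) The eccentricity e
rₚ = 6.528 × 10^10 m
rₐ = 1.302 × 10^12 m
(a) a = (rₚ + rₐ)/2 = 6.8364 × 10^11 m ≈ 6.836 × 10^11 m
(b) e = (rₐ − rₚ)/(rₐ + rₚ) = (1.23672 × 10^12) / (1.36728 × 10^12) = 0.904511

Final answer:
(a) a = 6.836 × 10^11 m
(b) e = 0.9045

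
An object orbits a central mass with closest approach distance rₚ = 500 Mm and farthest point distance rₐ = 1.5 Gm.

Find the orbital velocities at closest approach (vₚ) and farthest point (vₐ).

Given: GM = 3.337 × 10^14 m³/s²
rₚ = 500 Mm = 5 × 10^8 m
rₐ = 1.5 Gm = 1.5 × 10^9 m
GM = 3.337 × 10^14 m³/s²
a = (rₚ + rₐ)/2 = 1 × 10^9 m
Vis-viva: v² = GM (2/r − 1/a)
vₚ² = 3.337 × 10^14 × (4 × 10^-9 − 1 × 10^-9) = 1.0011 × 10^6 m²/s²
vₚ = 1000.55 m/s ≈ 1.001 km/s
vₐ² = 3.337 × 10^14 × (1.33333 × 10^-9 − 1 × 10^-9) = 111233 m²/s²
vₐ = 333.517 m/s ≈ 333.5 m/s

Final answer: vₚ = 1.001 km/s, vₐ = 333.5 m/s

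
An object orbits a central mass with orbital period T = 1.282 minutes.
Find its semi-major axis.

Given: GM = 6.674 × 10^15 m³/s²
T = 1.282 minutes = 76.92 s
GM = 6.674 × 10^15 m³/s²
Kepler's third law: a³ = GM T² / (4π²)
T² = 5916.69 s²
a³ = (6.674 × 10^15) × 5916.69 / (4π²) = 1.00024 × 10^18 m³
a = (a³)^(1/3) = 1.00008 × 10^6 m ≈ 1 Mm

Final answer: 1 Mm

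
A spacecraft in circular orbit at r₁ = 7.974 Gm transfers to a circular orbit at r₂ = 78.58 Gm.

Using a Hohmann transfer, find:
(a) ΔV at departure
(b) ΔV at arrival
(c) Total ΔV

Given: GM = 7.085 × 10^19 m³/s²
r₁ = 7.974 Gm = 7.974 × 10^9 m
r₂ = 78.58 Gm = 7.858 × 10^10 m
GM = 7.085 × 10^19 m³/s²
Transfer ellipse: a_t = (r₁ + r₂)/2 = 4.3277 × 10^10 m
Circular speed at r₁: v₁ = √(GM/r₁) = 94260.9 m/s
Transfer speed at r₁ (periapsis): v₁ₜ = √(GM(2/r₁ − 1/a_t)) = 127016 m/s
(a) ΔV₁ = v₁ₜ − v₁ = 32755.3 m/s ≈ 32.76 km/s
Circular speed at r₂: v₂ = √(GM/r₂) = 30027.1 m/s
Transfer speed at r₂ (apoapsis): v₂ₜ = √(GM(2/r₂ − 1/a_t)) = 12889.1 m/s
(b) ΔV₂ = v₂ − v₂ₜ = 17138 m/s ≈ 17.14 km/s
(c) ΔV_total = ΔV₁ + ΔV₂ = 49893.3 m/s ≈ 49.89 km/s

Final answer:
(a) ΔV₁ = 32.76 km/s
(b) ΔV₂ = 17.14 km/s
(c) ΔV_total = 49.89 km/s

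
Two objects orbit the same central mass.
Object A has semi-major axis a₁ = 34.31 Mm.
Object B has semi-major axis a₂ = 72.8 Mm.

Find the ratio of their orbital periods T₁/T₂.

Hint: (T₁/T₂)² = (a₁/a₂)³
a₁ = 34.31 Mm = 3.431 × 10^7 m
a₂ = 72.8 Mm = 7.28 × 10^7 m
a₁/a₂ = 0.471291
T₁/T₂ = (a₁/a₂)^(3/2) = (0.471291)^1.5 = 0.323544

Final answer: T₁/T₂ = 0.3235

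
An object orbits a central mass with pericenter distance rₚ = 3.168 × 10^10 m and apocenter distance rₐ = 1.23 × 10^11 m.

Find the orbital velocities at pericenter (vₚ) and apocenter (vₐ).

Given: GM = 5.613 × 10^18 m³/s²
rₚ = 3.168 × 10^10 m
rₐ = 1.23 × 10^11 m
GM = 5.613 × 10^18 m³/s²
a = (rₚ + rₐ)/2 = 7.734 × 10^10 m
Vis-viva: v² = GM (2/r − 1/a)
vₚ² = 5.613 × 10^18 × (6.31313 × 10^-11 − 1.29299 × 10^-11) = 2.8178 × 10^8 m²/s²
vₚ = 16786.3 m/s ≈ 16.79 km/s
vₐ² = 5.613 × 10^18 × (1.62602 × 10^-11 − 1.29299 × 10^-11) = 1.86927 × 10^7 m²/s²
vₐ = 4323.5 m/s ≈ 4.324 km/s

Final answer: vₚ = 16.79 km/s, vₐ = 4.324 km/s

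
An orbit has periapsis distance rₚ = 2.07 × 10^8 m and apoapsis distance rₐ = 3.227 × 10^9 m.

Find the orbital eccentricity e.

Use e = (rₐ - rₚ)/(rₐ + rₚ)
rₚ = 2.07 × 10^8 m
rₐ = 3.227 × 10^9 m
rₐ − rₚ = 3.02 × 10^9 m
rₐ + rₚ = 3.434 × 10^9 m
e = (rₐ − rₚ)/(rₐ + rₚ) = 0.879441

Final answer: e = 0.8794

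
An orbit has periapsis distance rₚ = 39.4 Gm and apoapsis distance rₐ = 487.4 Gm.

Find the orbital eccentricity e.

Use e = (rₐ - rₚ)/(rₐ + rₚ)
rₚ = 39.4 Gm = 3.94 × 10^10 m
rₐ = 487.4 Gm = 4.874 × 10^11 m
rₐ − rₚ = 4.48 × 10^11 m
rₐ + rₚ = 5.268 × 10^11 m
e = (rₐ − rₚ)/(rₐ + rₚ) = 0.850418

Final answer: e = 0.8504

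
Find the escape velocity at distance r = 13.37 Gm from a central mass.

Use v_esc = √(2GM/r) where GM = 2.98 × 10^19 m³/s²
r = 13.37 Gm = 1.337 × 10^10 m
GM = 2.98 × 10^19 m³/s²
2GM/r = 2 × (2.98 × 10^19) / (1.337 × 10^10) = 4.45774 × 10^9 m²/s²
v_esc = √(2GM/r) = 66766.3 m/s ≈ 66.77 km/s

Final answer: 66.77 km/s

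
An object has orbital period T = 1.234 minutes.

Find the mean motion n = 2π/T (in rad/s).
T = 1.234 minutes = 74.04 s
n = 2π / 74.04 s = 0.084862 rad/s ≈ 0.08486 rad/s

Final answer: n = 0.08486 rad/s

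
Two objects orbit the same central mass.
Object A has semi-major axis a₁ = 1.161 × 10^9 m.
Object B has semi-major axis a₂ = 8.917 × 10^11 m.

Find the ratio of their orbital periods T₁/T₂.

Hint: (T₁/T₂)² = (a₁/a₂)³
a₁ = 1.161 × 10^9 m
a₂ = 8.917 × 10^11 m
a₁/a₂ = 0.00130201
T₁/T₂ = (a₁/a₂)^(3/2) = (0.00130201)^1.5 = 4.69808 × 10^-5

Final answer: T₁/T₂ = 4.698 × 10^-5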